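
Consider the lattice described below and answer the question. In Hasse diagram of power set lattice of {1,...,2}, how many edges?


A cover relation a -< b holds when a < b with no c strictly between.
Cover relations:
  {} -< {1}
  {} -< {2}
  {1} -< {1,2}
  {2} -< {1,2}
Total: 4


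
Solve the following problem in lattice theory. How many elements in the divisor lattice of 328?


Divisors of 328: [1, 2, 4, 8, 41, 82, 164, 328]
Count: 8


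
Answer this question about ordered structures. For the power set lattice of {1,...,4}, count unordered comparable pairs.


A comparable pair {a,b} has a < b or b < a in the order.
Count unordered pairs where one element is strictly below the other.
Examples: {{},{1}}, {{},{2}}, {{},{3}}, {{},{4}}, ...
Total comparable pairs: 65


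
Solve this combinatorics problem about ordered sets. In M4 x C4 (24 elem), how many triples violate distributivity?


Distributive law: a ^ (b v c) = (a ^ b) v (a ^ c).
Check all 24^3 = 13824 ordered triples (a,b,c).
  e.g. a=(a1,0), b=(a2,0), c=(a3,0): lhs=(a1,0) != rhs=(0,0)
  e.g. a=(a1,0), b=(a2,0), c=(a3,1): lhs=(a1,0) != rhs=(0,0)
Total violating triples: 1536


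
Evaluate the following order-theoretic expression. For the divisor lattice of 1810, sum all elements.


sigma(n) = sum of divisors.
Divisors of 1810: [1, 2, 5, 10, 181, 362, 905, 1810]
Sum = 3276


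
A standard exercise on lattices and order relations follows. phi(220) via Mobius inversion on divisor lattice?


phi(n) = n * prod_{p|n} (1 - 1/p).
Prime divisors of 220: [2, 5, 11]
phi(220) = 220 * (1 - 1/2) * (1 - 1/5) * (1 - 1/11)
phi(220) = 80


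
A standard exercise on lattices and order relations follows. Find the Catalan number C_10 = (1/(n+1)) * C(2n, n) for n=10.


C(n) = C(2n, n) / (n+1).
C(20, 10) = 184756
C(10) = 184756 / 11 = 16796


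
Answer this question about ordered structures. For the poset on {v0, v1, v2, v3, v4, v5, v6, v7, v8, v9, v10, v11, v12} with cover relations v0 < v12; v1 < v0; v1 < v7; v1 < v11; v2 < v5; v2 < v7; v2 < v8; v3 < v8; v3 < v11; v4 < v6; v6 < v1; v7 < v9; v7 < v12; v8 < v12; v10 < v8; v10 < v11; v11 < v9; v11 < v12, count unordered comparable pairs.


A comparable pair {a,b} has a < b or b < a in the order.
Count unordered pairs where one element is strictly below the other.
Examples: {v0,v1}, {v0,v4}, {v0,v6}, {v0,v12}, ...
Total comparable pairs: 37


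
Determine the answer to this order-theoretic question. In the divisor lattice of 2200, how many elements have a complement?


An element a is complemented if some b has a meet b = bottom, a join b = top.
a is complemented iff gcd(a, n/a)=1, i.e. a is a unitary divisor of 2200.
Complemented elements: 1, 8, 11, 25, 88, 200, ... (2 more)
Count: 8


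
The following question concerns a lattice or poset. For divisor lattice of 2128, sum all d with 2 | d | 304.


Interval [2,304] in divisors of 2128: [2, 4, 8, 16, 38, 76, 152, 304]
Sum = 600


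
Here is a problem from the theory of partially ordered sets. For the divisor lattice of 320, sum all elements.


sigma(n) = sum of divisors.
Divisors of 320: [1, 2, 4, 5, 8, 10, 16, 20, 32, 40, 64, 80, 160, 320]
Sum = 762


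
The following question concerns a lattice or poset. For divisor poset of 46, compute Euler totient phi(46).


phi(n) = n * prod_{p|n} (1 - 1/p).
Prime divisors of 46: [2, 23]
phi(46) = 46 * (1 - 1/2) * (1 - 1/23)
phi(46) = 22


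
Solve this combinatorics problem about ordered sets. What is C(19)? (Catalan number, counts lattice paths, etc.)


C(n) = C(2n, n) / (n+1).
C(38, 19) = 35345263800
C(19) = 35345263800 / 20 = 1767263190


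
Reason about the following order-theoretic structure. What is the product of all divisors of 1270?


Divisors of 1270: [1, 2, 5, 10, 127, 254, 635, 1270]
Product = n^(d(n)/2) = 1270^(8/2)
Product = 2601446410000


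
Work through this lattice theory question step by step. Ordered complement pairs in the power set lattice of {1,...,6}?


Complement pair (a,b): a meet b = bottom, a join b = top.
Here: A intersect B = {} and A union B = {1,...,6}.
Pairs found: ({},{1,2,3,4,5,6}), ({1},{2,3,4,5,6}), ({2},{1,3,4,5,6}), ({3},{1,2,4,5,6}), ... (60 more)
Total ordered pairs: 64


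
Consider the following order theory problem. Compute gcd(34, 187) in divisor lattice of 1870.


In a divisor lattice, meet = gcd (greatest common divisor).
By Euclidean algorithm or factoring: gcd(34,187) = 17


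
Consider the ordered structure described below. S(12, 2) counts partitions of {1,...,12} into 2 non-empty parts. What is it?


S(n,k) = k*S(n-1,k) + S(n-1,k-1).
S(11,2) = 1023, S(11,1) = 1
S(12,2) = 2*1023 + 1 = 2046 + 1
S(12,2) = 2047


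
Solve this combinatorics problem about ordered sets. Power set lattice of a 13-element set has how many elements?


Power set = 2^n.
2^13 = 8192


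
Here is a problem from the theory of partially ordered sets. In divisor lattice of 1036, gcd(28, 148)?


Meet=gcd.
gcd(28,148)=4


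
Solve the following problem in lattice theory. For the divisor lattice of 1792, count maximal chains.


A maximal chain goes from the minimum element to a maximal element via cover relations.
Counting all min-to-max paths in the cover graph.
Total maximal chains: 9


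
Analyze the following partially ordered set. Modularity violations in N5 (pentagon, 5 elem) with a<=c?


Modular law: if a <= c then a v (b ^ c) = (a v b) ^ c.
Check all triples (a,b,c) with a <= c among 5 elements.
  e.g. a=a, b=c, c=b: lhs=a != rhs=b
Total violating triples: 1


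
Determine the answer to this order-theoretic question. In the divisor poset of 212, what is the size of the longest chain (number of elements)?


A chain is a totally ordered subset; we count the number of elements in a maximum chain.
Compute, for each element x, the size of the longest chain ending at x:
  1: 1
  2: 2
  53: 2
  4: 3
  106: 3
  212: 4
A maximum chain: 1 < 2 < 4 < 212
Number of elements in the longest chain: 4


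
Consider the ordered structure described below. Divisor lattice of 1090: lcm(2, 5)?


Join=lcm.
gcd(2,5)=1
lcm=10


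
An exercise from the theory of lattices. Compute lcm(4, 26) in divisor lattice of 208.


In a divisor lattice, join = lcm (least common multiple).
gcd(4,26) = 2
lcm(4,26) = 4*26/gcd = 104/2 = 52


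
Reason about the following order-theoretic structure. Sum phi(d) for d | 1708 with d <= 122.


Divisors of 1708 up to 122: [1, 2, 4, 7, 14, 28, 61, 122]
phi values: [1, 1, 2, 6, 6, 12, 60, 60]
Sum = 148


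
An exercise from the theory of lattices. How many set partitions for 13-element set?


B(n) = number of set partitions of an n-element set.
B(n) satisfies the recurrence: B(n+1) = sum_k C(n,k)*B(k).
B(13) = 27644437


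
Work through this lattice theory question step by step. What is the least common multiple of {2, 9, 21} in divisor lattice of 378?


In a divisor lattice, join = lcm (least common multiple).
Compute lcm iteratively: start with first element, then lcm(current, next).
Elements: [2, 9, 21]
lcm(2,9) = 18
lcm(18,21) = 126
Final lcm = 126


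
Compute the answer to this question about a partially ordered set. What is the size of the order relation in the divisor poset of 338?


The order relation is {(a,b) : a <= b}, reflexive so it includes (a,a).
Examples: (1,1), (1,13), (1,169), (1,2), (1,26), ...
Total ordered pairs: 18


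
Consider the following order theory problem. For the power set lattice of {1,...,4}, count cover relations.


A cover relation a -< b holds when a < b with no c strictly between.
Cover relations:
  {} -< {1}
  {} -< {2}
  {} -< {3}
  {} -< {4}
  {1} -< {1,2}
  {1} -< {1,3}
  {1} -< {1,4}
  {2} -< {1,2}
  ...24 more
Total: 32


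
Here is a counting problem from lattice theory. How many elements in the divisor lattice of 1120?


Divisors of 1120: [1, 2, 4, 5, 7, 8, 10, 14, 16, 20, 28, 32, 35, 40, 56, 70, 80, 112, 140, 160, 224, 280, 560, 1120]
Count: 24


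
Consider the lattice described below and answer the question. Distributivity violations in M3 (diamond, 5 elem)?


Distributive law: a ^ (b v c) = (a ^ b) v (a ^ c).
Check all 5^3 = 125 ordered triples (a,b,c).
  e.g. a=a1, b=a2, c=a3: lhs=a1 != rhs=0
  e.g. a=a1, b=a3, c=a2: lhs=a1 != rhs=0
Total violating triples: 6


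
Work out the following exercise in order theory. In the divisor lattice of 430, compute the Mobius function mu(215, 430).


In a divisor lattice, mu(a,b) = mu(b/a) where mu is the classical Mobius function.
b/a = 430/215 = 2
Prime factorization of 2: primes [2]
2 is squarefree with 1 prime factor(s), so mu(2) = (-1)^1 = -1


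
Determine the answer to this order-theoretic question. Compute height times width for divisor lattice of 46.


Height = length of longest chain minus 1; width = size of largest antichain.
A maximum chain: 1 | 23 | 46  (height 2).
A maximum antichain: {2, 23}  (width 2).
Product = 2 * 2 = 4


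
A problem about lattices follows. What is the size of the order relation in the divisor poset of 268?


The order relation is {(a,b) : a <= b}, reflexive so it includes (a,a).
Examples: (1,1), (1,134), (1,2), (1,268), (1,4), ...
Total ordered pairs: 18


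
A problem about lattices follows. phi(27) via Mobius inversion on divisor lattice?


phi(n) = n * prod_{p|n} (1 - 1/p).
Prime divisors of 27: [3]
phi(27) = 27 * (1 - 1/3)
phi(27) = 18


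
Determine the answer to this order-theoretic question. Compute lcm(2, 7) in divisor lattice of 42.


In a divisor lattice, join = lcm (least common multiple).
gcd(2,7) = 1
lcm(2,7) = 2*7/gcd = 14/1 = 14


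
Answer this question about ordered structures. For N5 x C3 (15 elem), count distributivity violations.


Distributive law: a ^ (b v c) = (a ^ b) v (a ^ c).
Check all 15^3 = 3375 ordered triples (a,b,c).
  e.g. a=(b,0), b=(a,0), c=(c,0): lhs=(b,0) != rhs=(a,0)
  e.g. a=(b,0), b=(a,0), c=(c,1): lhs=(b,0) != rhs=(a,0)
Total violating triples: 54


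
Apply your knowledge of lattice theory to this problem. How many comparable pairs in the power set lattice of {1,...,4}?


A comparable pair {a,b} has a < b or b < a in the order.
Count unordered pairs where one element is strictly below the other.
Examples: {{},{1}}, {{},{2}}, {{},{3}}, {{},{4}}, ...
Total comparable pairs: 65


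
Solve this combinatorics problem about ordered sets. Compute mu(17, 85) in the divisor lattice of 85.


In a divisor lattice, mu(a,b) = mu(b/a) where mu is the classical Mobius function.
b/a = 85/17 = 5
Prime factorization of 5: primes [5]
5 is squarefree with 1 prime factor(s), so mu(5) = (-1)^1 = -1


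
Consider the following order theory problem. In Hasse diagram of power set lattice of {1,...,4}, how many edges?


A cover relation a -< b holds when a < b with no c strictly between.
Cover relations:
  {} -< {1}
  {} -< {2}
  {} -< {3}
  {} -< {4}
  {1} -< {1,2}
  {1} -< {1,3}
  {1} -< {1,4}
  {2} -< {1,2}
  ...24 more
Total: 32


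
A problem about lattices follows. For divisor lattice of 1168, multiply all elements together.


Divisors of 1168: [1, 2, 4, 8, 16, 73, 146, 292, 584, 1168]
Product = n^(d(n)/2) = 1168^(10/2)
Product = 2173773118701568


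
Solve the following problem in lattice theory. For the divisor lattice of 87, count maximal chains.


A maximal chain goes from the minimum element to a maximal element via cover relations.
Counting all min-to-max paths in the cover graph.
Total maximal chains: 2


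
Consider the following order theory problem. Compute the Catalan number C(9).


C(n) = C(2n, n) / (n+1).
C(18, 9) = 48620
C(9) = 48620 / 10 = 4862


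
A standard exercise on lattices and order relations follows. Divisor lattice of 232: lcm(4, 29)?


Join=lcm.
gcd(4,29)=1
lcm=116


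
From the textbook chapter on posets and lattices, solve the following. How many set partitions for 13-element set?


B(n) = number of set partitions of an n-element set.
B(n) satisfies the recurrence: B(n+1) = sum_k C(n,k)*B(k).
B(13) = 27644437


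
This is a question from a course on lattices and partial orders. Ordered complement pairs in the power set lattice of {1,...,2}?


Complement pair (a,b): a meet b = bottom, a join b = top.
Here: A intersect B = {} and A union B = {1,...,2}.
Pairs found: ({},{1,2}), ({1},{2}), ({2},{1}), ({1,2},{})
Total ordered pairs: 4


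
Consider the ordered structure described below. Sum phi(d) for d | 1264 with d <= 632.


Divisors of 1264 up to 632: [1, 2, 4, 8, 16, 79, 158, 316, 632]
phi values: [1, 1, 2, 4, 8, 78, 78, 156, 312]
Sum = 640


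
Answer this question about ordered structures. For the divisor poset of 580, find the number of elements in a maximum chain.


A chain is a totally ordered subset; we count the number of elements in a maximum chain.
Compute, for each element x, the size of the longest chain ending at x:
  1: 1
  2: 2
  5: 2
  29: 2
  4: 3
  10: 3
  ...
A maximum chain: 1 < 2 < 4 < 20 < 580
Number of elements in the longest chain: 5


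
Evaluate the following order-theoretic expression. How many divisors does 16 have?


Divisors of 16: [1, 2, 4, 8, 16]
Count: 5


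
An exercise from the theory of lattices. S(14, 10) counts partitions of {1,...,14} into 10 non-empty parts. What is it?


S(n,k) = k*S(n-1,k) + S(n-1,k-1).
S(13,10) = 39325, S(13,9) = 359502
S(14,10) = 10*39325 + 359502 = 393250 + 359502
S(14,10) = 752752


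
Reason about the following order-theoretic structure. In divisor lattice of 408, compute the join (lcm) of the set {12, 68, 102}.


In a divisor lattice, join = lcm (least common multiple).
Compute lcm iteratively: start with first element, then lcm(current, next).
Elements: [12, 68, 102]
lcm(12,68) = 204
lcm(204,102) = 204
Final lcm = 204


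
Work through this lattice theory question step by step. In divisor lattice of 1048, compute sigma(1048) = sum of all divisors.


sigma(n) = sum of divisors.
Divisors of 1048: [1, 2, 4, 8, 131, 262, 524, 1048]
Sum = 1980


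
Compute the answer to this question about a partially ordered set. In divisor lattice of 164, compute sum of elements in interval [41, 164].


Interval [41,164] in divisors of 164: [41, 82, 164]
Sum = 287


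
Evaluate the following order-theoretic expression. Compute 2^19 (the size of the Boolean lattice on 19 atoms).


Power set = 2^n.
2^19 = 524288


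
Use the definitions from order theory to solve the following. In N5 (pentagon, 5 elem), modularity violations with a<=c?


Modular law: if a <= c then a v (b ^ c) = (a v b) ^ c.
Check all triples (a,b,c) with a <= c among 5 elements.
  e.g. a=a, b=c, c=b: lhs=a != rhs=b
Total violating triples: 1


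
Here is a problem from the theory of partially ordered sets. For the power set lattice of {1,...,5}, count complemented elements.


An element a is complemented if some b has a meet b = bottom, a join b = top.
every subset A has complement S\A, so all elements are complemented.
Complemented elements: {}, {1}, {2}, {3}, {4}, {5}, ... (26 more)
Count: 32


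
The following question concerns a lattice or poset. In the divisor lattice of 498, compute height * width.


Height = length of longest chain minus 1; width = size of largest antichain.
A maximum chain: 1 | 83 | 249 | 498  (height 3).
A maximum antichain: {2, 3, 83}  (width 3).
Product = 3 * 3 = 9


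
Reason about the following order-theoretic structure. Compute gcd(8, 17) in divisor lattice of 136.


In a divisor lattice, meet = gcd (greatest common divisor).
By Euclidean algorithm or factoring: gcd(8,17) = 1


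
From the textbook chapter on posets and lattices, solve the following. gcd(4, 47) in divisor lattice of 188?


Meet=gcd.
gcd(4,47)=1


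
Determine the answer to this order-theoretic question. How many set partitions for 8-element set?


B(n) = number of set partitions of an n-element set.
B(n) satisfies the recurrence: B(n+1) = sum_k C(n,k)*B(k).
B(8) = 4140


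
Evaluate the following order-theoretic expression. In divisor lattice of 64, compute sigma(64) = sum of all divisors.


sigma(n) = sum of divisors.
Divisors of 64: [1, 2, 4, 8, 16, 32, 64]
Sum = 127


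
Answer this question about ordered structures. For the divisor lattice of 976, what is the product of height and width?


Height = length of longest chain minus 1; width = size of largest antichain.
A maximum chain: 1 | 61 | 122 | 244 | 488 | 976  (height 5).
A maximum antichain: {2, 61}  (width 2).
Product = 5 * 2 = 10


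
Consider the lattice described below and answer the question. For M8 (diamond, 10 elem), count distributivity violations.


Distributive law: a ^ (b v c) = (a ^ b) v (a ^ c).
Check all 10^3 = 1000 ordered triples (a,b,c).
  e.g. a=a1, b=a2, c=a3: lhs=a1 != rhs=0
  e.g. a=a1, b=a2, c=a4: lhs=a1 != rhs=0
Total violating triples: 336


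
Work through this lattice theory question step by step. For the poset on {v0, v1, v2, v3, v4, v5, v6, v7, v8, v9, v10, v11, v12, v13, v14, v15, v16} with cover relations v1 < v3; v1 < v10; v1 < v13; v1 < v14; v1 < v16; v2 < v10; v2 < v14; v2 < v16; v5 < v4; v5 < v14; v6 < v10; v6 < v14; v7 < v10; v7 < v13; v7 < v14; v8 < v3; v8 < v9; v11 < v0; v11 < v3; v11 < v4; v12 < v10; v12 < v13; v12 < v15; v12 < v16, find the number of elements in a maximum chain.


A chain is a totally ordered subset; we count the number of elements in a maximum chain.
Compute, for each element x, the size of the longest chain ending at x:
  v1: 1
  v2: 1
  v5: 1
  v6: 1
  v7: 1
  v8: 1
  ...
A maximum chain: v11 < v0
Number of elements in the longest chain: 2


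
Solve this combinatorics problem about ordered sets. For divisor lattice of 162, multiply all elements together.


Divisors of 162: [1, 2, 3, 6, 9, 18, 27, 54, 81, 162]
Product = n^(d(n)/2) = 162^(10/2)
Product = 111577100832


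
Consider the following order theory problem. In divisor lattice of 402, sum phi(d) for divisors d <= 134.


Divisors of 402 up to 134: [1, 2, 3, 6, 67, 134]
phi values: [1, 1, 2, 2, 66, 66]
Sum = 138


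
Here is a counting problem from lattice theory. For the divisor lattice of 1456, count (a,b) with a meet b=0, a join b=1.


Complement pair (a,b): a meet b = bottom, a join b = top.
Here: gcd(a,b)=1 and lcm(a,b)=1456, i.e. a*b=1456 with a,b coprime.
Pairs found: (1,1456), (7,208), (13,112), (16,91), ... (4 more)
Total ordered pairs: 8


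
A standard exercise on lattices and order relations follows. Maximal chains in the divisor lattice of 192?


A maximal chain goes from the minimum element to a maximal element via cover relations.
Counting all min-to-max paths in the cover graph.
Total maximal chains: 7


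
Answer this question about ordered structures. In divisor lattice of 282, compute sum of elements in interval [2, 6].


Interval [2,6] in divisors of 282: [2, 6]
Sum = 8


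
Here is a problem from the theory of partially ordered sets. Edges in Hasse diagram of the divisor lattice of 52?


A cover relation a -< b holds when a < b with no c strictly between.
Cover relations:
  1 -< 2
  1 -< 13
  2 -< 4
  2 -< 26
  4 -< 52
  13 -< 26
  26 -< 52
Total: 7


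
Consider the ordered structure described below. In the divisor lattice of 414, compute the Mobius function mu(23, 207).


In a divisor lattice, mu(a,b) = mu(b/a) where mu is the classical Mobius function.
b/a = 207/23 = 9
Prime factorization of 9: primes [3]
9 is not squarefree, so mu(9) = 0


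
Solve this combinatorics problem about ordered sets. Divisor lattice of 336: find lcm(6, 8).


In a divisor lattice, join = lcm (least common multiple).
gcd(6,8) = 2
lcm(6,8) = 6*8/gcd = 48/2 = 24


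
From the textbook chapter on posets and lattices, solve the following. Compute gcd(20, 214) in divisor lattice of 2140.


In a divisor lattice, meet = gcd (greatest common divisor).
By Euclidean algorithm or factoring: gcd(20,214) = 2


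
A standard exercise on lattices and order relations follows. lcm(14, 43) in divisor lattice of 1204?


Join=lcm.
gcd(14,43)=1
lcm=602


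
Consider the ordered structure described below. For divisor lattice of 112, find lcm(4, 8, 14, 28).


In a divisor lattice, join = lcm (least common multiple).
Compute lcm iteratively: start with first element, then lcm(current, next).
Elements: [4, 8, 14, 28]
lcm(4,8) = 8
lcm(8,14) = 56
lcm(56,28) = 56
Final lcm = 56


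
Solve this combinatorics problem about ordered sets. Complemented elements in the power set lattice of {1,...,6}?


An element a is complemented if some b has a meet b = bottom, a join b = top.
every subset A has complement S\A, so all elements are complemented.
Complemented elements: {}, {1}, {2}, {3}, {4}, {5}, ... (58 more)
Count: 64


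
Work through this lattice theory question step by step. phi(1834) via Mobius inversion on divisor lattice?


phi(n) = n * prod_{p|n} (1 - 1/p).
Prime divisors of 1834: [2, 7, 131]
phi(1834) = 1834 * (1 - 1/2) * (1 - 1/7) * (1 - 1/131)
phi(1834) = 780


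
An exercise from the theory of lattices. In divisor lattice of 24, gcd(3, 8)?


Meet=gcd.
gcd(3,8)=1


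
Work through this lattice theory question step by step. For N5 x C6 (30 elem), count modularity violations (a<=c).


Modular law: if a <= c then a v (b ^ c) = (a v b) ^ c.
Check all triples (a,b,c) with a <= c among 30 elements.
  e.g. a=(a,0), b=(c,0), c=(b,0): lhs=(a,0) != rhs=(b,0)
  e.g. a=(a,0), b=(c,1), c=(b,0): lhs=(a,0) != rhs=(b,0)
Total violating triples: 126


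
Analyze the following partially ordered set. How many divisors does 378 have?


Divisors of 378: [1, 2, 3, 6, 7, 9, 14, 18, 21, 27, 42, 54, 63, 126, 189, 378]
Count: 16


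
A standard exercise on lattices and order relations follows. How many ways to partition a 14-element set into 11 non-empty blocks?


S(n,k) = k*S(n-1,k) + S(n-1,k-1).
S(13,11) = 2431, S(13,10) = 39325
S(14,11) = 11*2431 + 39325 = 26741 + 39325
S(14,11) = 66066


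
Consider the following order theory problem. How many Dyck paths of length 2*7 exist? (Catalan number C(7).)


C(n) = C(2n, n) / (n+1).
C(14, 7) = 3432
C(7) = 3432 / 8 = 429


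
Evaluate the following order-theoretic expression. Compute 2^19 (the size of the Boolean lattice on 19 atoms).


Power set = 2^n.
2^19 = 524288


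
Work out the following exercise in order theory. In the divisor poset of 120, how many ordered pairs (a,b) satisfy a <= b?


The order relation is {(a,b) : a <= b}, reflexive so it includes (a,a).
Examples: (1,1), (1,10), (1,12), (1,120), (1,15), ...
Total ordered pairs: 90


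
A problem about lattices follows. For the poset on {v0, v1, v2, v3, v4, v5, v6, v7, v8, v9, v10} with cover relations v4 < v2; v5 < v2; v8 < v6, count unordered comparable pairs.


A comparable pair {a,b} has a < b or b < a in the order.
Count unordered pairs where one element is strictly below the other.
Examples: {v2,v4}, {v2,v5}, {v6,v8}
Total comparable pairs: 3


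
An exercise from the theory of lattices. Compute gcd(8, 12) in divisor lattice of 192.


In a divisor lattice, meet = gcd (greatest common divisor).
By Euclidean algorithm or factoring: gcd(8,12) = 4


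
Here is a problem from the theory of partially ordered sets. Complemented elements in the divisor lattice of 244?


An element a is complemented if some b has a meet b = bottom, a join b = top.
a is complemented iff gcd(a, n/a)=1, i.e. a is a unitary divisor of 244.
Complemented elements: 1, 4, 61, 244
Count: 4


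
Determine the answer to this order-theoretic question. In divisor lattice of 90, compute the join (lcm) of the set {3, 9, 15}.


In a divisor lattice, join = lcm (least common multiple).
Compute lcm iteratively: start with first element, then lcm(current, next).
Elements: [3, 9, 15]
lcm(3,9) = 9
lcm(9,15) = 45
Final lcm = 45


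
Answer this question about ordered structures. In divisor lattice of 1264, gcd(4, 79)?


Meet=gcd.
gcd(4,79)=1


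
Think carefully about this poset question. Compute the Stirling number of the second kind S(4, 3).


S(n,k) = k*S(n-1,k) + S(n-1,k-1).
S(3,3) = 1, S(3,2) = 3
S(4,3) = 3*1 + 3 = 3 + 3
S(4,3) = 6


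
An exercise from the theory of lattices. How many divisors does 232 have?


Divisors of 232: [1, 2, 4, 8, 29, 58, 116, 232]
Count: 8


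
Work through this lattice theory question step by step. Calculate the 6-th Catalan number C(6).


C(n) = C(2n, n) / (n+1).
C(12, 6) = 924
C(6) = 924 / 7 = 132


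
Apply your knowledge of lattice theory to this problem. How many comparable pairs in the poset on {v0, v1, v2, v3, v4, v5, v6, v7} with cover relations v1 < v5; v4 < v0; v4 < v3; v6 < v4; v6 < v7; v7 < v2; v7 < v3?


A comparable pair {a,b} has a < b or b < a in the order.
Count unordered pairs where one element is strictly below the other.
Examples: {v0,v4}, {v0,v6}, {v1,v5}, {v2,v6}, ...
Total comparable pairs: 10


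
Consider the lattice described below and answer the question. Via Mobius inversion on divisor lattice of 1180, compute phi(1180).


phi(n) = n * prod_{p|n} (1 - 1/p).
Prime divisors of 1180: [2, 5, 59]
phi(1180) = 1180 * (1 - 1/2) * (1 - 1/5) * (1 - 1/59)
phi(1180) = 464


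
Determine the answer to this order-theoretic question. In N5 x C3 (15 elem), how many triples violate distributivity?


Distributive law: a ^ (b v c) = (a ^ b) v (a ^ c).
Check all 15^3 = 3375 ordered triples (a,b,c).
  e.g. a=(b,0), b=(a,0), c=(c,0): lhs=(b,0) != rhs=(a,0)
  e.g. a=(b,0), b=(a,0), c=(c,1): lhs=(b,0) != rhs=(a,0)
Total violating triples: 54


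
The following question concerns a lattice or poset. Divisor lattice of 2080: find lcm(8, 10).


In a divisor lattice, join = lcm (least common multiple).
gcd(8,10) = 2
lcm(8,10) = 8*10/gcd = 80/2 = 40


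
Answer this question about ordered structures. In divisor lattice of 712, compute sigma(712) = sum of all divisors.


sigma(n) = sum of divisors.
Divisors of 712: [1, 2, 4, 8, 89, 178, 356, 712]
Sum = 1350


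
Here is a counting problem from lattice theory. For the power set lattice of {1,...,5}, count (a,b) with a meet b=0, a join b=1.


Complement pair (a,b): a meet b = bottom, a join b = top.
Here: A intersect B = {} and A union B = {1,...,5}.
Pairs found: ({},{1,2,3,4,5}), ({1},{2,3,4,5}), ({2},{1,3,4,5}), ({3},{1,2,4,5}), ... (28 more)
Total ordered pairs: 32


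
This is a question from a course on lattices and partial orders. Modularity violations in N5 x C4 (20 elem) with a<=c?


Modular law: if a <= c then a v (b ^ c) = (a v b) ^ c.
Check all triples (a,b,c) with a <= c among 20 elements.
  e.g. a=(a,0), b=(c,0), c=(b,0): lhs=(a,0) != rhs=(b,0)
  e.g. a=(a,0), b=(c,1), c=(b,0): lhs=(a,0) != rhs=(b,0)
Total violating triples: 40


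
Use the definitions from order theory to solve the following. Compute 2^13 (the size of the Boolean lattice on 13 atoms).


Power set = 2^n.
2^13 = 8192


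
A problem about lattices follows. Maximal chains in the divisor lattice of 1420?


A maximal chain goes from the minimum element to a maximal element via cover relations.
Counting all min-to-max paths in the cover graph.
Total maximal chains: 12


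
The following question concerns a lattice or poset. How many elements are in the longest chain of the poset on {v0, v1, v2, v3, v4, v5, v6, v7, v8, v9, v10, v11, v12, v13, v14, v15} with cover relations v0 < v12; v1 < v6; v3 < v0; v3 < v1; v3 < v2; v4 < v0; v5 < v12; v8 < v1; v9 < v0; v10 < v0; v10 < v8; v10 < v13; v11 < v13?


A chain is a totally ordered subset; we count the number of elements in a maximum chain.
Compute, for each element x, the size of the longest chain ending at x:
  v3: 1
  v4: 1
  v5: 1
  v7: 1
  v9: 1
  v10: 1
  ...
A maximum chain: v10 < v8 < v1 < v6
Number of elements in the longest chain: 4


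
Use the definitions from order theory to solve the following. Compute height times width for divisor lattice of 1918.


Height = length of longest chain minus 1; width = size of largest antichain.
A maximum chain: 1 | 137 | 959 | 1918  (height 3).
A maximum antichain: {2, 7, 137}  (width 3).
Product = 3 * 3 = 9


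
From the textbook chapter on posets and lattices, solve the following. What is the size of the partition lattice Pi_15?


B(n) = number of set partitions of an n-element set.
B(n) satisfies the recurrence: B(n+1) = sum_k C(n,k)*B(k).
B(15) = 1382958545


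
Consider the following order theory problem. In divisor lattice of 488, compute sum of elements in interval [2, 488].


Interval [2,488] in divisors of 488: [2, 4, 8, 122, 244, 488]
Sum = 868


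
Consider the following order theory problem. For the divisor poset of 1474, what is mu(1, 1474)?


In a divisor lattice, mu(a,b) = mu(b/a) where mu is the classical Mobius function.
b/a = 1474/1 = 1474
Prime factorization of 1474: primes [2, 11, 67]
1474 is squarefree with 3 prime factor(s), so mu(1474) = (-1)^3 = -1


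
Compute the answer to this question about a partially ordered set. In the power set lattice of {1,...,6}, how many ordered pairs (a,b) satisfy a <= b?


The order relation is {(a,b) : a <= b}, reflexive so it includes (a,a).
Examples: ({},{}), ({},{1,2}), ({},{1,2,3}), ({},{1,2,3,4}), ({},{1,2,3,4,5}), ...
Total ordered pairs: 729


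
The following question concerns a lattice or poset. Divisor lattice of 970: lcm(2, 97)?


Join=lcm.
gcd(2,97)=1
lcm=194


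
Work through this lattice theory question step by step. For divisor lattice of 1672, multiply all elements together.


Divisors of 1672: [1, 2, 4, 8, 11, 19, 22, 38, 44, 76, 88, 152, 209, 418, 836, 1672]
Product = n^(d(n)/2) = 1672^(16/2)
Product = 61078756237547902269915136


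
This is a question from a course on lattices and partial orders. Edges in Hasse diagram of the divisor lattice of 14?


A cover relation a -< b holds when a < b with no c strictly between.
Cover relations:
  1 -< 2
  1 -< 7
  2 -< 14
  7 -< 14
Total: 4


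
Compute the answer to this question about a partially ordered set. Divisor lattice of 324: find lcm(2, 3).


In a divisor lattice, join = lcm (least common multiple).
gcd(2,3) = 1
lcm(2,3) = 2*3/gcd = 6/1 = 6


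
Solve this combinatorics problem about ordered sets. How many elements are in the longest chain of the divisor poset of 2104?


A chain is a totally ordered subset; we count the number of elements in a maximum chain.
Compute, for each element x, the size of the longest chain ending at x:
  1: 1
  2: 2
  263: 2
  4: 3
  8: 4
  526: 3
  ...
A maximum chain: 1 < 2 < 4 < 8 < 2104
Number of elements in the longest chain: 5


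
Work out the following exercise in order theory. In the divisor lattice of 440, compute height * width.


Height = length of longest chain minus 1; width = size of largest antichain.
A maximum chain: 1 | 11 | 55 | 110 | 220 | 440  (height 5).
A maximum antichain: {4, 10, 22, 55}  (width 4).
Product = 5 * 4 = 20


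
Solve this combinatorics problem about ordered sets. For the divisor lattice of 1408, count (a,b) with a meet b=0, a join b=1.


Complement pair (a,b): a meet b = bottom, a join b = top.
Here: gcd(a,b)=1 and lcm(a,b)=1408, i.e. a*b=1408 with a,b coprime.
Pairs found: (1,1408), (11,128), (128,11), (1408,1)
Total ordered pairs: 4


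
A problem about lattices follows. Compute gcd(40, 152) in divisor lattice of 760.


In a divisor lattice, meet = gcd (greatest common divisor).
By Euclidean algorithm or factoring: gcd(40,152) = 8


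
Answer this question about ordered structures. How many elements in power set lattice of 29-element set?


Power set = 2^n.
2^29 = 536870912


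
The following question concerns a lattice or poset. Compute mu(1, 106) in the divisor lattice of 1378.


In a divisor lattice, mu(a,b) = mu(b/a) where mu is the classical Mobius function.
b/a = 106/1 = 106
Prime factorization of 106: primes [2, 53]
106 is squarefree with 2 prime factor(s), so mu(106) = (-1)^2 = 1


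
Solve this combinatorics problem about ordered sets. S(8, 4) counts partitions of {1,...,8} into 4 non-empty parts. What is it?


S(n,k) = k*S(n-1,k) + S(n-1,k-1).
S(7,4) = 350, S(7,3) = 301
S(8,4) = 4*350 + 301 = 1400 + 301
S(8,4) = 1701


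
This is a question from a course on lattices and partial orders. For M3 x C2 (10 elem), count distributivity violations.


Distributive law: a ^ (b v c) = (a ^ b) v (a ^ c).
Check all 10^3 = 1000 ordered triples (a,b,c).
  e.g. a=(a1,0), b=(a2,0), c=(a3,0): lhs=(a1,0) != rhs=(0,0)
  e.g. a=(a1,0), b=(a2,0), c=(a3,1): lhs=(a1,0) != rhs=(0,0)
Total violating triples: 48


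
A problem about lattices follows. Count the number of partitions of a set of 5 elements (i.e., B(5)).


B(n) = number of set partitions of an n-element set.
B(n) satisfies the recurrence: B(n+1) = sum_k C(n,k)*B(k).
B(5) = 52


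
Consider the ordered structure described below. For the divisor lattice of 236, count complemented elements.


An element a is complemented if some b has a meet b = bottom, a join b = top.
a is complemented iff gcd(a, n/a)=1, i.e. a is a unitary divisor of 236.
Complemented elements: 1, 4, 59, 236
Count: 4


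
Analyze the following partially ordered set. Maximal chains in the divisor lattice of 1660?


A maximal chain goes from the minimum element to a maximal element via cover relations.
Counting all min-to-max paths in the cover graph.
Total maximal chains: 12


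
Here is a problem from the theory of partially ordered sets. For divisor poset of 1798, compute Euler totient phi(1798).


phi(n) = n * prod_{p|n} (1 - 1/p).
Prime divisors of 1798: [2, 29, 31]
phi(1798) = 1798 * (1 - 1/2) * (1 - 1/29) * (1 - 1/31)
phi(1798) = 840


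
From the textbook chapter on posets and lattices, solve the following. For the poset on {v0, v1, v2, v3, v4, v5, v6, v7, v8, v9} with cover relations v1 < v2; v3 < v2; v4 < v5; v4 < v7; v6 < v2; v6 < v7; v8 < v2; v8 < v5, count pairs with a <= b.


The order relation is {(a,b) : a <= b}, reflexive so it includes (a,a).
Examples: (v0,v0), (v1,v1), (v1,v2), (v2,v2), (v3,v2), ...
Total ordered pairs: 18


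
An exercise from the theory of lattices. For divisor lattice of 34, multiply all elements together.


Divisors of 34: [1, 2, 17, 34]
Product = n^(d(n)/2) = 34^(4/2)
Product = 1156


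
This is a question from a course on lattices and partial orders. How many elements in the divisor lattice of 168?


Divisors of 168: [1, 2, 3, 4, 6, 7, 8, 12, 14, 21, 24, 28, 42, 56, 84, 168]
Count: 16


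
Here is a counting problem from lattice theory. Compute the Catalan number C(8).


C(n) = C(2n, n) / (n+1).
C(16, 8) = 12870
C(8) = 12870 / 9 = 1430


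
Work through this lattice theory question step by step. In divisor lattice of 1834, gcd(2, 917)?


Meet=gcd.
gcd(2,917)=1


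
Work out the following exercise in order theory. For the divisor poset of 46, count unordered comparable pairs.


A comparable pair {a,b} has a < b or b < a in the order.
Count unordered pairs where one element is strictly below the other.
Examples: {1,2}, {1,23}, {1,46}, {2,46}, ...
Total comparable pairs: 5


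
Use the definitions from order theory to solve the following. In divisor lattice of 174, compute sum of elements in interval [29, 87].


Interval [29,87] in divisors of 174: [29, 87]
Sum = 116


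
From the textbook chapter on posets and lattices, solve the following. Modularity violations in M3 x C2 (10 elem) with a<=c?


Modular law: if a <= c then a v (b ^ c) = (a v b) ^ c.
Check all triples (a,b,c) with a <= c among 10 elements.
This lattice is modular (diamonds M_m and their chain-products are modular).
Total violating triples: 0


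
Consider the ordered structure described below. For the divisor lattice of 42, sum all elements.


sigma(n) = sum of divisors.
Divisors of 42: [1, 2, 3, 6, 7, 14, 21, 42]
Sum = 96


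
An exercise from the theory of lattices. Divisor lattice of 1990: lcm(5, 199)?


Join=lcm.
gcd(5,199)=1
lcm=995


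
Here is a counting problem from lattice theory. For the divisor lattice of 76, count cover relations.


A cover relation a -< b holds when a < b with no c strictly between.
Cover relations:
  1 -< 2
  1 -< 19
  2 -< 4
  2 -< 38
  4 -< 76
  19 -< 38
  38 -< 76
Total: 7


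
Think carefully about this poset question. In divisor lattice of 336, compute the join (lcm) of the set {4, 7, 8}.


In a divisor lattice, join = lcm (least common multiple).
Compute lcm iteratively: start with first element, then lcm(current, next).
Elements: [4, 7, 8]
lcm(4,7) = 28
lcm(28,8) = 56
Final lcm = 56


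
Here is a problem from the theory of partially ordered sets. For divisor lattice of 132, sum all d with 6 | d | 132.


Interval [6,132] in divisors of 132: [6, 12, 66, 132]
Sum = 216


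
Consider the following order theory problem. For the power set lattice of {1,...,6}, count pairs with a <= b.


The order relation is {(a,b) : a <= b}, reflexive so it includes (a,a).
Examples: ({},{}), ({},{1,2}), ({},{1,2,3}), ({},{1,2,3,4}), ({},{1,2,3,4,5}), ...
Total ordered pairs: 729


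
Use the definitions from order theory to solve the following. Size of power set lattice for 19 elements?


Power set = 2^n.
2^19 = 524288


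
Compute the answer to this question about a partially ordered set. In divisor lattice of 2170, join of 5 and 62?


In a divisor lattice, join = lcm (least common multiple).
gcd(5,62) = 1
lcm(5,62) = 5*62/gcd = 310/1 = 310


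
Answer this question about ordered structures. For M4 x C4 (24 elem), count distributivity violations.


Distributive law: a ^ (b v c) = (a ^ b) v (a ^ c).
Check all 24^3 = 13824 ordered triples (a,b,c).
  e.g. a=(a1,0), b=(a2,0), c=(a3,0): lhs=(a1,0) != rhs=(0,0)
  e.g. a=(a1,0), b=(a2,0), c=(a3,1): lhs=(a1,0) != rhs=(0,0)
Total violating triples: 1536


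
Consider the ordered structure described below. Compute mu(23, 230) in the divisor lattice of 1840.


In a divisor lattice, mu(a,b) = mu(b/a) where mu is the classical Mobius function.
b/a = 230/23 = 10
Prime factorization of 10: primes [2, 5]
10 is squarefree with 2 prime factor(s), so mu(10) = (-1)^2 = 1


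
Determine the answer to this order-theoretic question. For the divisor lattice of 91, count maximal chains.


A maximal chain goes from the minimum element to a maximal element via cover relations.
Counting all min-to-max paths in the cover graph.
Total maximal chains: 2


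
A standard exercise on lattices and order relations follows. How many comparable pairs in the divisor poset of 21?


A comparable pair {a,b} has a < b or b < a in the order.
Count unordered pairs where one element is strictly below the other.
Examples: {1,3}, {1,7}, {1,21}, {3,21}, ...
Total comparable pairs: 5


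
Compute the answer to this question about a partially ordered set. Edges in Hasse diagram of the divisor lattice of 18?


A cover relation a -< b holds when a < b with no c strictly between.
Cover relations:
  1 -< 2
  1 -< 3
  2 -< 6
  3 -< 6
  3 -< 9
  6 -< 18
  9 -< 18
Total: 7


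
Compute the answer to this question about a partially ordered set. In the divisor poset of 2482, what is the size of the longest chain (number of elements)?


A chain is a totally ordered subset; we count the number of elements in a maximum chain.
Compute, for each element x, the size of the longest chain ending at x:
  1: 1
  2: 2
  17: 2
  73: 2
  34: 3
  146: 3
  ...
A maximum chain: 1 < 2 < 34 < 2482
Number of elements in the longest chain: 4


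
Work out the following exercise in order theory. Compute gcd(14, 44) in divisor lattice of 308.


In a divisor lattice, meet = gcd (greatest common divisor).
By Euclidean algorithm or factoring: gcd(14,44) = 2


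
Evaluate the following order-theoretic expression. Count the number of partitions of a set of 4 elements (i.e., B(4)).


B(n) = number of set partitions of an n-element set.
B(n) satisfies the recurrence: B(n+1) = sum_k C(n,k)*B(k).
B(4) = 15
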